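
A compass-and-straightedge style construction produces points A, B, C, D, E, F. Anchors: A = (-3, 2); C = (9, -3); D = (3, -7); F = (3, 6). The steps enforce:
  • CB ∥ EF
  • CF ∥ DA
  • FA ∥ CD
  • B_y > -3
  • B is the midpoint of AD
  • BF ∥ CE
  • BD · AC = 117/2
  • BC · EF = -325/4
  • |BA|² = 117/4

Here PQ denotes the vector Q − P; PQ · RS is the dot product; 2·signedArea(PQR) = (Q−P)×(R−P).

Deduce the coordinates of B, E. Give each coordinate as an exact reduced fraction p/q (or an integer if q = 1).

B = (0, -5/2)
E = (12, 11/2)

1. B_x = 0  [B is the midpoint of AD]
2. B_y = -5/2  [B is the midpoint of AD]
   → B = (0, -5/2)
3. E_x = 12  [CB ∥ EF ∩ BF ∥ CE]
4. E_y = 11/2  [CB ∥ EF ∩ BF ∥ CE]
   → E = (12, 11/2)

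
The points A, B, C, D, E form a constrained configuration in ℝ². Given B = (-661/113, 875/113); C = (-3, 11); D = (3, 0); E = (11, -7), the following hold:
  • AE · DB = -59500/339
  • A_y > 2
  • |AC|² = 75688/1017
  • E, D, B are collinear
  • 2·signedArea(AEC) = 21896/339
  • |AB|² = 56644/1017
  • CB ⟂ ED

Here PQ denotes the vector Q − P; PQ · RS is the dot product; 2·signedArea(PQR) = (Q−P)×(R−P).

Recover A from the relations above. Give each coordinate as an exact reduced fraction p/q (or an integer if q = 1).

A = (-79/339, 959/339)

1. A_x = -79/339  [2·signedArea(AEC) = 21896/339 ∩ AE · DB = -59500/339]
2. A_y = 959/339  [2·signedArea(AEC) = 21896/339 ∩ AE · DB = -59500/339]
   → A = (-79/339, 959/339)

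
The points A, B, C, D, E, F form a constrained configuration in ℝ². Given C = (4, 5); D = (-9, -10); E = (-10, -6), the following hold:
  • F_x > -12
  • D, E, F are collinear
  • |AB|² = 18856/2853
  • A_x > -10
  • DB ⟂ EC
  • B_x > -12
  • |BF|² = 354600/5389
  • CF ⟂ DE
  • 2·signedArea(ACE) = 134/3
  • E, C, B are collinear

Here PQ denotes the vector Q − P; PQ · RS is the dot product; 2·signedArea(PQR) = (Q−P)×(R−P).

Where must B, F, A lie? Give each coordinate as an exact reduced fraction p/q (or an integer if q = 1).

A = (-28/3, -26/3)
B = (-3590/317, -2232/317)
F = (-200/17, 18/17)

1. B_x = -3590/317  [E, C, B are collinear ∩ DB ⟂ EC]
2. B_y = -2232/317  [E, C, B are collinear ∩ DB ⟂ EC]
   → B = (-3590/317, -2232/317)
3. F_x = -200/17  [D, E, F are collinear ∩ CF ⟂ DE]
4. F_y = 18/17  [D, E, F are collinear ∩ CF ⟂ DE]
   → F = (-200/17, 18/17)
5. A_x = -28/3  [line 11·x + -14·y + -56/3 = 0 ∩ |AB|² = 18856/2853]
6. A_y = -26/3  [line 11·x + -14·y + -56/3 = 0 ∩ |AB|² = 18856/2853]
   → A = (-28/3, -26/3)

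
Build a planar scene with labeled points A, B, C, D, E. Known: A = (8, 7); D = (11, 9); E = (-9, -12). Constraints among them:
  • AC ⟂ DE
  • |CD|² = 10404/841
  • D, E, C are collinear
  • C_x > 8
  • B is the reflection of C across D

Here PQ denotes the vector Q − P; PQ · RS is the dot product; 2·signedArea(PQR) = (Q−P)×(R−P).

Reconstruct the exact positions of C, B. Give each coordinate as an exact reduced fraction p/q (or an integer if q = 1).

B = (11291/841, 9711/841)
C = (7211/841, 5427/841)

1. C_x = 7211/841  [D, E, C are collinear ∩ AC ⟂ DE]
2. C_y = 5427/841  [D, E, C are collinear ∩ AC ⟂ DE]
   → C = (7211/841, 5427/841)
3. B_x = 11291/841  [B is the reflection of C across D]
4. B_y = 9711/841  [B is the reflection of C across D]
   → B = (11291/841, 9711/841)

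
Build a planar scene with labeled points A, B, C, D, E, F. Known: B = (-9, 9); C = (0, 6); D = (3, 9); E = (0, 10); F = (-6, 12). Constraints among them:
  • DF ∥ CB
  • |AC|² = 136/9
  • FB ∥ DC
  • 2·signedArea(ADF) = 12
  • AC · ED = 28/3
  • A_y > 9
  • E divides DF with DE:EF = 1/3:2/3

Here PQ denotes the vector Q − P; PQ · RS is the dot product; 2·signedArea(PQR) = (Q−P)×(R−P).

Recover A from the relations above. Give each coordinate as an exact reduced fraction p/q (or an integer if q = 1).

A = (-2, 28/3)

1. A_x = -2  [2·signedArea(ADF) = 12 ∩ AC · ED = 28/3]
2. A_y = 28/3  [2·signedArea(ADF) = 12 ∩ AC · ED = 28/3]
   → A = (-2, 28/3)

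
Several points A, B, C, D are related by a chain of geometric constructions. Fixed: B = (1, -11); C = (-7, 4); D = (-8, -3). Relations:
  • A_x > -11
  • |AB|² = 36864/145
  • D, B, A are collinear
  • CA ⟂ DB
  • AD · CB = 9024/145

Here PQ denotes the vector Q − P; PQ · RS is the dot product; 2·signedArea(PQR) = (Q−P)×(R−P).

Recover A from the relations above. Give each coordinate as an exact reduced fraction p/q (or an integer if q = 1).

A = (-1583/145, -59/145)

1. A_x = -1583/145  [D, B, A are collinear ∩ CA ⟂ DB]
2. A_y = -59/145  [D, B, A are collinear ∩ CA ⟂ DB]
   → A = (-1583/145, -59/145)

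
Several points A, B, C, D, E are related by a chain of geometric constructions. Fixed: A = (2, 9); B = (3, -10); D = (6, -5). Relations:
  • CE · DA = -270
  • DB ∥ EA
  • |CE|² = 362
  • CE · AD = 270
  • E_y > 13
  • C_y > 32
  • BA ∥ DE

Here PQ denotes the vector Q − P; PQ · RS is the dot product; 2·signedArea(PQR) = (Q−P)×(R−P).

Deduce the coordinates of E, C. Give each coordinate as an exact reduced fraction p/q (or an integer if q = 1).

1. E_x = 5  [DB ∥ EA ∩ BA ∥ DE]
2. E_y = 14  [DB ∥ EA ∩ BA ∥ DE]
   → E = (5, 14)
3. C_x = 4  [line -4·x + 14·y + -446 = 0 ∩ |CE|² = 362]
4. C_y = 33  [line -4·x + 14·y + -446 = 0 ∩ |CE|² = 362]
   → C = (4, 33)

C = (4, 33)
E = (5, 14)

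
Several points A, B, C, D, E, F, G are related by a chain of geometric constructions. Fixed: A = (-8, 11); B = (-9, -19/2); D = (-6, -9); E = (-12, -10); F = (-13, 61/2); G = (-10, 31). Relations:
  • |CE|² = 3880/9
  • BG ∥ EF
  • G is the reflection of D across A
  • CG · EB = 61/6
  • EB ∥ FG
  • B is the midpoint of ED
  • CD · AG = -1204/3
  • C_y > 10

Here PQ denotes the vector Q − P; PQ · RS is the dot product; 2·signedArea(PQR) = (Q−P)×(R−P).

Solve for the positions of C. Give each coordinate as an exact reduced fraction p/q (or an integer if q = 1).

C = (-10, 32/3)

1. C_x = -10  [CG · EB = 61/6 ∩ CD · AG = -1204/3]
2. C_y = 32/3  [CG · EB = 61/6 ∩ CD · AG = -1204/3]
   → C = (-10, 32/3)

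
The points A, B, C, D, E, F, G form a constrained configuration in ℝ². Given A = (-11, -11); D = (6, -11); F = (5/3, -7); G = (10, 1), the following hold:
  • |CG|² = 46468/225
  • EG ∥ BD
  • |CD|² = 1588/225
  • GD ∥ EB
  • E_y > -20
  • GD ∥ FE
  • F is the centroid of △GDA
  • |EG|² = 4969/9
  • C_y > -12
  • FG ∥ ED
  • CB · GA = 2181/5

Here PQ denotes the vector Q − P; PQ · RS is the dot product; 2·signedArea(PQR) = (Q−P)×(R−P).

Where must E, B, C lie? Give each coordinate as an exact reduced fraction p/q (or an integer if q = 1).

B = (-19/3, -31)
C = (52/15, -59/5)
E = (-7/3, -19)

1. E_x = -7/3  [FG ∥ ED ∩ GD ∥ FE]
2. E_y = -19  [FG ∥ ED ∩ GD ∥ FE]
   → E = (-7/3, -19)
3. B_x = -19/3  [EG ∥ BD ∩ GD ∥ EB]
4. B_y = -31  [EG ∥ BD ∩ GD ∥ EB]
   → B = (-19/3, -31)
5. C_x = 52/15  [line 21·x + 12·y + 344/5 = 0 ∩ |CD|² = 1588/225]
6. C_y = -59/5  [line 21·x + 12·y + 344/5 = 0 ∩ |CD|² = 1588/225]
   → C = (52/15, -59/5)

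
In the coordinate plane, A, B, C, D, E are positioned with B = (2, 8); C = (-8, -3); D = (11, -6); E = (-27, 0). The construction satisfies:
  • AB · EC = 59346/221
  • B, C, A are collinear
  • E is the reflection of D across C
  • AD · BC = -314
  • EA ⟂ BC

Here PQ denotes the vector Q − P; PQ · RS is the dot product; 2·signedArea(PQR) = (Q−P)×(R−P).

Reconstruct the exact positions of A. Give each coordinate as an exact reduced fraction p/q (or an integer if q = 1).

A = (-3338/221, -2390/221)

1. A_x = -3338/221  [B, C, A are collinear ∩ EA ⟂ BC]
2. A_y = -2390/221  [B, C, A are collinear ∩ EA ⟂ BC]
   → A = (-3338/221, -2390/221)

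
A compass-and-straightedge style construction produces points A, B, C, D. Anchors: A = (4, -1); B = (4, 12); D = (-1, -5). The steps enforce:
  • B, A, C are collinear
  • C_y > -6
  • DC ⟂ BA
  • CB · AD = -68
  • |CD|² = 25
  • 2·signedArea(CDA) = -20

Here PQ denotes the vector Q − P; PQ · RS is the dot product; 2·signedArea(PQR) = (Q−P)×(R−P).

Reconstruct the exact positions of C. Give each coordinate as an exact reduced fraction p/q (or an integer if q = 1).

C = (4, -5)

1. C_x = 4  [B, A, C are collinear ∩ DC ⟂ BA]
2. C_y = -5  [B, A, C are collinear ∩ DC ⟂ BA]
   → C = (4, -5)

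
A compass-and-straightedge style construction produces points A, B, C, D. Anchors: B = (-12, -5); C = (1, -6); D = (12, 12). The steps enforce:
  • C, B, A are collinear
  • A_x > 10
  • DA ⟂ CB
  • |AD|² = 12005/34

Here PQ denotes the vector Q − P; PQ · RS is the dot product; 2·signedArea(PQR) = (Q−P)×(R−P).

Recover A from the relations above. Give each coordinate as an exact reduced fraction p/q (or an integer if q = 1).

1. A_x = 359/34  [C, B, A are collinear ∩ DA ⟂ CB]
2. A_y = -229/34  [C, B, A are collinear ∩ DA ⟂ CB]
   → A = (359/34, -229/34)

A = (359/34, -229/34)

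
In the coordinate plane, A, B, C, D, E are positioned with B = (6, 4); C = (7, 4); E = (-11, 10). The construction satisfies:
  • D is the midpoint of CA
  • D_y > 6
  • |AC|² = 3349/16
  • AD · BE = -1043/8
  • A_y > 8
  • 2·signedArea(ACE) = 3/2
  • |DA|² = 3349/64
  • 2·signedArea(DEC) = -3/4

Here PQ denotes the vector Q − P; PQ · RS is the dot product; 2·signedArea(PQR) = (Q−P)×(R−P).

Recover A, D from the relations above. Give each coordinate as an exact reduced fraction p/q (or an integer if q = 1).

A = (-27/4, 17/2)
D = (1/8, 25/4)

1. A_x = -27/4  [line -6·x + -18·y + 225/2 = 0 ∩ |AC|² = 3349/16]
2. A_y = 17/2  [line -6·x + -18·y + 225/2 = 0 ∩ |AC|² = 3349/16]
   → A = (-27/4, 17/2)
3. D_x = 1/8  [D is the midpoint of CA]
4. D_y = 25/4  [D is the midpoint of CA]
   → D = (1/8, 25/4)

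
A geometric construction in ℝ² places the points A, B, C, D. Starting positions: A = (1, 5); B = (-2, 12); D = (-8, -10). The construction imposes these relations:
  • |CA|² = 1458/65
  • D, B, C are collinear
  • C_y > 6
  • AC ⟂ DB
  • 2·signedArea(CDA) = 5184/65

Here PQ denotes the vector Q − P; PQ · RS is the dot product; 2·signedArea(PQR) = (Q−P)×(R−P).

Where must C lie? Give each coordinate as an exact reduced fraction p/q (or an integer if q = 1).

C = (-232/65, 406/65)

1. C_x = -232/65  [D, B, C are collinear ∩ AC ⟂ DB]
2. C_y = 406/65  [D, B, C are collinear ∩ AC ⟂ DB]
   → C = (-232/65, 406/65)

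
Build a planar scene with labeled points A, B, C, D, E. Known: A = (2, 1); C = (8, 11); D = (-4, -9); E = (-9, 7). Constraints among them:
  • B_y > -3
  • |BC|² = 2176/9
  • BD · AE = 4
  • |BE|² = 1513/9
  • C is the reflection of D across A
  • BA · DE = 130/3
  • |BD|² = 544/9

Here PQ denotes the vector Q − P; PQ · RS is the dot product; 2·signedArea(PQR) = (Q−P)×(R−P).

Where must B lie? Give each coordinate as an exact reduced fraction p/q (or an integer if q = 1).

1. B_x = 0  [BA · DE = 130/3 ∩ BD · AE = 4]
2. B_y = -7/3  [BA · DE = 130/3 ∩ BD · AE = 4]
   → B = (0, -7/3)

B = (0, -7/3)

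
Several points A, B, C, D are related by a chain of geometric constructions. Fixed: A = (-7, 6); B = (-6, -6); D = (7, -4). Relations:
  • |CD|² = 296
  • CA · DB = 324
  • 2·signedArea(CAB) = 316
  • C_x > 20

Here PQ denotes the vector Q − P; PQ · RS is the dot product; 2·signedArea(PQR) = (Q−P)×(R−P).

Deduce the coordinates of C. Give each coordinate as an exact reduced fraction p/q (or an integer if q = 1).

C = (21, -14)

1. C_x = 21  [CA · DB = 324 ∩ 2·signedArea(CAB) = 316]
2. C_y = -14  [CA · DB = 324 ∩ 2·signedArea(CAB) = 316]
   → C = (21, -14)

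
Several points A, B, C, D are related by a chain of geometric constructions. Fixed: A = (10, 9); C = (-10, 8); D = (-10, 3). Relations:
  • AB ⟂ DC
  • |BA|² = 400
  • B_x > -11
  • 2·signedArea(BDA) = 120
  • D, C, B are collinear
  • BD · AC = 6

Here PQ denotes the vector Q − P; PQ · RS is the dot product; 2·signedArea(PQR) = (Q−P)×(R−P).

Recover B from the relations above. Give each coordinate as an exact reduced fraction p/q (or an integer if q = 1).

B = (-10, 9)

1. B_x = -10  [D, C, B are collinear ∩ AB ⟂ DC]
2. B_y = 9  [D, C, B are collinear ∩ AB ⟂ DC]
   → B = (-10, 9)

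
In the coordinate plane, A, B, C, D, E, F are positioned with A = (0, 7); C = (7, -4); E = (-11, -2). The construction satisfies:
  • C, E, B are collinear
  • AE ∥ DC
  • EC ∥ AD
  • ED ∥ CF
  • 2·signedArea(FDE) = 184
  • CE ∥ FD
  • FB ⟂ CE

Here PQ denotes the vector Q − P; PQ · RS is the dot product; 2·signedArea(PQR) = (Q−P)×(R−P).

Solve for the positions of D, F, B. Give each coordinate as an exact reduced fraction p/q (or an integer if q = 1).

B = (1430/41, -291/41)
D = (18, 5)
F = (36, 3)

1. D_x = 18  [AE ∥ DC ∩ EC ∥ AD]
2. D_y = 5  [AE ∥ DC ∩ EC ∥ AD]
   → D = (18, 5)
3. F_x = 36  [CE ∥ FD ∩ ED ∥ CF]
4. F_y = 3  [CE ∥ FD ∩ ED ∥ CF]
   → F = (36, 3)
5. B_x = 1430/41  [C, E, B are collinear ∩ FB ⟂ CE]
6. B_y = -291/41  [C, E, B are collinear ∩ FB ⟂ CE]
   → B = (1430/41, -291/41)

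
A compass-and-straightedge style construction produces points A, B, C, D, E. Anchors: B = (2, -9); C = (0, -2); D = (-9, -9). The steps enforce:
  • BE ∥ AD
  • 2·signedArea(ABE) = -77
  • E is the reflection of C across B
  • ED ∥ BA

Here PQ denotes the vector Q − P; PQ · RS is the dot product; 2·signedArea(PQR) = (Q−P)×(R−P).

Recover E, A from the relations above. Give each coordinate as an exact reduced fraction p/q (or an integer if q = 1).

1. E_x = 4  [E is the reflection of C across B]
2. E_y = -16  [E is the reflection of C across B]
   → E = (4, -16)
3. A_x = -11  [BE ∥ AD ∩ ED ∥ BA]
4. A_y = -2  [BE ∥ AD ∩ ED ∥ BA]
   → A = (-11, -2)

A = (-11, -2)
E = (4, -16)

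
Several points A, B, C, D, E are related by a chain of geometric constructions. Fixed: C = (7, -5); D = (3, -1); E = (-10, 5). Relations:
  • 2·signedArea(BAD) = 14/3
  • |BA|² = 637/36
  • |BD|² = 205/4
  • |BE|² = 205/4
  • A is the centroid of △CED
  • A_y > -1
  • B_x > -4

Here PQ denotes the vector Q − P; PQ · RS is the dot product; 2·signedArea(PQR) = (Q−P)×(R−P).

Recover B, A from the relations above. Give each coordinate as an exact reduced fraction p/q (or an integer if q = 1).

1. A_x = 0  [A is the centroid of △CED]
2. A_y = -1/3  [A is the centroid of △CED]
   → A = (0, -1/3)
3. B_x = -7/2  [line 2/3·x + 3·y + -11/3 = 0 ∩ |BE|² = 205/4]
4. B_y = 2  [line 2/3·x + 3·y + -11/3 = 0 ∩ |BE|² = 205/4]
   → B = (-7/2, 2)

A = (0, -1/3)
B = (-7/2, 2)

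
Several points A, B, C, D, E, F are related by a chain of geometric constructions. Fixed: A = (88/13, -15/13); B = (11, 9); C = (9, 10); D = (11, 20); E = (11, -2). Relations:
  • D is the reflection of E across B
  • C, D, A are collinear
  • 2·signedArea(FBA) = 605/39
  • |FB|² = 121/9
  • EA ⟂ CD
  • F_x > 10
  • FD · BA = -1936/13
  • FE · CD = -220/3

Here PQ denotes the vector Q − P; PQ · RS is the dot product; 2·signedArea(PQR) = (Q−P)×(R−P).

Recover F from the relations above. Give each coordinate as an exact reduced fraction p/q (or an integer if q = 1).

F = (11, 16/3)

1. F_x = 11  [2·signedArea(FBA) = 605/39 ∩ FD · BA = -1936/13]
2. F_y = 16/3  [2·signedArea(FBA) = 605/39 ∩ FD · BA = -1936/13]
   → F = (11, 16/3)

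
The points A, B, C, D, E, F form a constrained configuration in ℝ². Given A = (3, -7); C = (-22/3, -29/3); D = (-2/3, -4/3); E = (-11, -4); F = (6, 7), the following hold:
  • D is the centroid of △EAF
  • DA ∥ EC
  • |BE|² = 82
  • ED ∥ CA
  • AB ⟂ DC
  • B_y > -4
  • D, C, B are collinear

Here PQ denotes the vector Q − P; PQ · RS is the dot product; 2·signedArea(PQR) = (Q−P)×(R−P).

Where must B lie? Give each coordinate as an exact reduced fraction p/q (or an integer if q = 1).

B = (-2, -3)

1. B_x = -2  [D, C, B are collinear ∩ AB ⟂ DC]
2. B_y = -3  [D, C, B are collinear ∩ AB ⟂ DC]
   → B = (-2, -3)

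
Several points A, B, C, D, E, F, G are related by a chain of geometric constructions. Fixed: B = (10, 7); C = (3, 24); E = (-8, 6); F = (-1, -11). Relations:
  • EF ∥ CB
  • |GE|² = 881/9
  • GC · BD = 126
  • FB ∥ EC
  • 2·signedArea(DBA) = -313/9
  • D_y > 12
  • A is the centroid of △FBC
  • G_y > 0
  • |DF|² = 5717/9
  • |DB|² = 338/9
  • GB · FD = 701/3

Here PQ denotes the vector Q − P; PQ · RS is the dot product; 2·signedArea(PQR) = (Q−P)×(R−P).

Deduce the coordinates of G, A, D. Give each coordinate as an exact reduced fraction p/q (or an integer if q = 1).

A = (4, 20/3)
D = (23/3, 38/3)
G = (1/3, 2/3)

1. A_x = 4  [A is the centroid of △FBC]
2. A_y = 20/3  [A is the centroid of △FBC]
   → A = (4, 20/3)
3. D_x = 23/3  [line 1/3·x + -6·y + 661/9 = 0 ∩ |DF|² = 5717/9]
4. D_y = 38/3  [line 1/3·x + -6·y + 661/9 = 0 ∩ |DF|² = 5717/9]
   → D = (23/3, 38/3)
5. G_x = 1/3  [GC · BD = 126 ∩ GB · FD = 701/3]
6. G_y = 2/3  [GC · BD = 126 ∩ GB · FD = 701/3]
   → G = (1/3, 2/3)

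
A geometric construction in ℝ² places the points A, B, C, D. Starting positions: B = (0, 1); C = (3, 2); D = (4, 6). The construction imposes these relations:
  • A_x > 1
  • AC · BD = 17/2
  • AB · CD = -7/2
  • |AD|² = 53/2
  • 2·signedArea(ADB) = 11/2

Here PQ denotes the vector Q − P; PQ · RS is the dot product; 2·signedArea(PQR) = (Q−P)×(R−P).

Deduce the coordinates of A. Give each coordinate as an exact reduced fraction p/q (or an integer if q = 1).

1. A_x = 3/2  [2·signedArea(ADB) = 11/2 ∩ AC · BD = 17/2]
2. A_y = 3/2  [2·signedArea(ADB) = 11/2 ∩ AC · BD = 17/2]
   → A = (3/2, 3/2)

A = (3/2, 3/2)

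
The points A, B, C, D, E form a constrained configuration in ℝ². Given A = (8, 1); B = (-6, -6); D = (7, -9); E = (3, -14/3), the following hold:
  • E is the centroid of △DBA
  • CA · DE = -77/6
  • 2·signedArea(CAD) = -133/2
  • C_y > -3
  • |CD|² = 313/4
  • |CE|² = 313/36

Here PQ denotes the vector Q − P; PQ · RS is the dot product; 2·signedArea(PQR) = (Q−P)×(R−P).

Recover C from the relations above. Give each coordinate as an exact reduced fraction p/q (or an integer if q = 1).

C = (1, -5/2)

1. C_x = 1  [CA · DE = -77/6 ∩ 2·signedArea(CAD) = -133/2]
2. C_y = -5/2  [CA · DE = -77/6 ∩ 2·signedArea(CAD) = -133/2]
   → C = (1, -5/2)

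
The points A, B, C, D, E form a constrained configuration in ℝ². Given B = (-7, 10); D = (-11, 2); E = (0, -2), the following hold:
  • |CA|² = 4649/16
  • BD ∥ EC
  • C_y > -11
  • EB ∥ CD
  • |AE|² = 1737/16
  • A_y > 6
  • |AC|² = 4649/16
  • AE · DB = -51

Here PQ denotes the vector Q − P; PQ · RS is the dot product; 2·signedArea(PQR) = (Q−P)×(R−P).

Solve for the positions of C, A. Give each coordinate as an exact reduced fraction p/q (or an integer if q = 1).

A = (-21/4, 7)
C = (-4, -10)

1. C_x = -4  [EB ∥ CD ∩ BD ∥ EC]
2. C_y = -10  [EB ∥ CD ∩ BD ∥ EC]
   → C = (-4, -10)
3. A_x = -21/4  [line -4·x + -8·y + 35 = 0 ∩ |AE|² = 1737/16]
4. A_y = 7  [line -4·x + -8·y + 35 = 0 ∩ |AE|² = 1737/16]
   → A = (-21/4, 7)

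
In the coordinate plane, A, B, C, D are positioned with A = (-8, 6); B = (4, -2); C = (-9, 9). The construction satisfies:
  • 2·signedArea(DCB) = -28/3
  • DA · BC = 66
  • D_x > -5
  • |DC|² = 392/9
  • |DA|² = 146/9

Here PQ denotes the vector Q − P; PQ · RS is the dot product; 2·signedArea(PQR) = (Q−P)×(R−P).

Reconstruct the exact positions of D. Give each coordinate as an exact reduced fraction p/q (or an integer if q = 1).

1. D_x = -13/3  [DA · BC = 66 ∩ 2·signedArea(DCB) = -28/3]
2. D_y = 13/3  [DA · BC = 66 ∩ 2·signedArea(DCB) = -28/3]
   → D = (-13/3, 13/3)

D = (-13/3, 13/3)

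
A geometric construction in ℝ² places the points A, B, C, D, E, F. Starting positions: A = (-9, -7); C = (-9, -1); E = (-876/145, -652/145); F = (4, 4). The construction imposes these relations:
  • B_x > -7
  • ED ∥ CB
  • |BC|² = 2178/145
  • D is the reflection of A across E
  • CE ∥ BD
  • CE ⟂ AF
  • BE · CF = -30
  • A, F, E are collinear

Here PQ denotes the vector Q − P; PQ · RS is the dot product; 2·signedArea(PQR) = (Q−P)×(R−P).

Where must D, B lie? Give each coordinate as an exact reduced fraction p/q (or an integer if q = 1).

B = (-876/145, 218/145)
D = (-447/145, -289/145)

1. D_x = -447/145  [D is the reflection of A across E]
2. D_y = -289/145  [D is the reflection of A across E]
   → D = (-447/145, -289/145)
3. B_x = -876/145  [CE ∥ BD ∩ ED ∥ CB]
4. B_y = 218/145  [CE ∥ BD ∩ ED ∥ CB]
   → B = (-876/145, 218/145)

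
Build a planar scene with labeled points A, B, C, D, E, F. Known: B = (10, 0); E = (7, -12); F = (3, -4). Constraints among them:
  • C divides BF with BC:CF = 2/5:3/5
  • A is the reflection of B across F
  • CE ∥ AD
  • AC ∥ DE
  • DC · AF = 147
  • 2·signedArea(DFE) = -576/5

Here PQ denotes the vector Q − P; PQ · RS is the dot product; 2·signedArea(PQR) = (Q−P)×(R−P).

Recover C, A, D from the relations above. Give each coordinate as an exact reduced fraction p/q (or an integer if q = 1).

1. C_x = 36/5  [C divides BF with BC:CF = 2/5:3/5]
2. C_y = -8/5  [C divides BF with BC:CF = 2/5:3/5]
   → C = (36/5, -8/5)
3. A_x = -4  [A is the reflection of B across F]
4. A_y = -8  [A is the reflection of B across F]
   → A = (-4, -8)
5. D_x = -21/5  [AC ∥ DE ∩ CE ∥ AD]
6. D_y = -92/5  [AC ∥ DE ∩ CE ∥ AD]
   → D = (-21/5, -92/5)

A = (-4, -8)
C = (36/5, -8/5)
D = (-21/5, -92/5)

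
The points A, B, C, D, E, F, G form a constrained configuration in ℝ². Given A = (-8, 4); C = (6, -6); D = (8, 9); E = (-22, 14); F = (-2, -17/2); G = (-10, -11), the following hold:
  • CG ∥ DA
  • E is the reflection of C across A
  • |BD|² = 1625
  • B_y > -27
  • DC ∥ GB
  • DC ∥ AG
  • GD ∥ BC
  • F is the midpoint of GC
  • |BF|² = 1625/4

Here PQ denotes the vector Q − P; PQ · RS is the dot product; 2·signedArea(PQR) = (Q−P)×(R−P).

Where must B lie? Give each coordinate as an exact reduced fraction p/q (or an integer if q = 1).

1. B_x = -12  [GD ∥ BC ∩ DC ∥ GB]
2. B_y = -26  [GD ∥ BC ∩ DC ∥ GB]
   → B = (-12, -26)

B = (-12, -26)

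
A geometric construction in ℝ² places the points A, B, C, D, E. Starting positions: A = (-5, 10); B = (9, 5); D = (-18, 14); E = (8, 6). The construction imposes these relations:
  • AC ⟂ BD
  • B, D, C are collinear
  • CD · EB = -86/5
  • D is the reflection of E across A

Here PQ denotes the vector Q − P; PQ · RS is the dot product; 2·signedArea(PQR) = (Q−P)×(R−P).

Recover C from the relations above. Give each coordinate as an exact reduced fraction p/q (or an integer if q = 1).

C = (-51/10, 97/10)

1. C_x = -51/10  [B, D, C are collinear ∩ AC ⟂ BD]
2. C_y = 97/10  [B, D, C are collinear ∩ AC ⟂ BD]
   → C = (-51/10, 97/10)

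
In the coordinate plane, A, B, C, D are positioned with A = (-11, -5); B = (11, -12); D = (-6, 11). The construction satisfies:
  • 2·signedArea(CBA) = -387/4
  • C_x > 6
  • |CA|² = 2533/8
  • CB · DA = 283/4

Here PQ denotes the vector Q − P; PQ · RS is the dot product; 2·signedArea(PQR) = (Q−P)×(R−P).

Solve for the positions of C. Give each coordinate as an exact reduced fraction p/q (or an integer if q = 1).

C = (27/4, -25/4)

1. C_x = 27/4  [CB · DA = 283/4 ∩ 2·signedArea(CBA) = -387/4]
2. C_y = -25/4  [CB · DA = 283/4 ∩ 2·signedArea(CBA) = -387/4]
   → C = (27/4, -25/4)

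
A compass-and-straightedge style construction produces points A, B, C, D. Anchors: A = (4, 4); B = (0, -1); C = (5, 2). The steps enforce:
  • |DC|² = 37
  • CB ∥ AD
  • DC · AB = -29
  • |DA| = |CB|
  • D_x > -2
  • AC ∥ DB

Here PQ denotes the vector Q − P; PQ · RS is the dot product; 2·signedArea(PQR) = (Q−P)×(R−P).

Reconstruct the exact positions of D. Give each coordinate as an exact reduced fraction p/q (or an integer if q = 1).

D = (-1, 1)

1. D_x = -1  [AC ∥ DB ∩ CB ∥ AD]
2. D_y = 1  [AC ∥ DB ∩ CB ∥ AD]
   → D = (-1, 1)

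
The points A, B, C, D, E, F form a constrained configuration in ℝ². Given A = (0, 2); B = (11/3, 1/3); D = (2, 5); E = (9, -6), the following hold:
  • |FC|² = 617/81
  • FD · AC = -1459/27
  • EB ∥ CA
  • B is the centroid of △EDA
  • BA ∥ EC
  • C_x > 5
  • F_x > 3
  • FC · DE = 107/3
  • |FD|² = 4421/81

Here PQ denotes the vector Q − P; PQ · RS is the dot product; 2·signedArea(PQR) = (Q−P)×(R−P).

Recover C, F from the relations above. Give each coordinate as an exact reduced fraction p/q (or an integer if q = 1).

C = (16/3, -13/3)
F = (32/9, -20/9)

1. C_x = 16/3  [EB ∥ CA ∩ BA ∥ EC]
2. C_y = -13/3  [EB ∥ CA ∩ BA ∥ EC]
   → C = (16/3, -13/3)
3. F_x = 32/9  [FD · AC = -1459/27 ∩ FC · DE = 107/3]
4. F_y = -20/9  [FD · AC = -1459/27 ∩ FC · DE = 107/3]
   → F = (32/9, -20/9)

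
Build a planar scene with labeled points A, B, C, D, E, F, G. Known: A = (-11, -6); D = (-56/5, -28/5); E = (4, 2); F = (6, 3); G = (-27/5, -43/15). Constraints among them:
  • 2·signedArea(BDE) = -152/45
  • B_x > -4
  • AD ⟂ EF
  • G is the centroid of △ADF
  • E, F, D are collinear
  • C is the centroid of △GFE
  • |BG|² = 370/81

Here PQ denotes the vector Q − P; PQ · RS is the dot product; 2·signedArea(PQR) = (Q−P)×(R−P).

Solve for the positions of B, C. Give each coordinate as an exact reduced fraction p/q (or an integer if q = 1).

B = (-52/15, -88/45)
C = (23/15, 32/45)

1. B_x = -52/15  [line -38/5·x + 76/5·y + 152/45 = 0 ∩ |BG|² = 370/81]
2. B_y = -88/45  [line -38/5·x + 76/5·y + 152/45 = 0 ∩ |BG|² = 370/81]
   → B = (-52/15, -88/45)
3. C_x = 23/15  [C is the centroid of △GFE]
4. C_y = 32/45  [C is the centroid of △GFE]
   → C = (23/15, 32/45)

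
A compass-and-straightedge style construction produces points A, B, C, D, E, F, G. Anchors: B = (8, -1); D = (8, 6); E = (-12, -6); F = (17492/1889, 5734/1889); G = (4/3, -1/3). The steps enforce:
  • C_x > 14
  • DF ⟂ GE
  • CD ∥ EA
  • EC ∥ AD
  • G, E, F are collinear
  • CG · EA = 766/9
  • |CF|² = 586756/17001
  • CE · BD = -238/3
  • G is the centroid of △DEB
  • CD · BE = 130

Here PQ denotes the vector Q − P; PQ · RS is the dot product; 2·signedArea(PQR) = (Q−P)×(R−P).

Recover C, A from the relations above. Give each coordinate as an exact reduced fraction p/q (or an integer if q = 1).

A = (-56/3, -16/3)
C = (44/3, 16/3)

1. C_x = 44/3  [CD · BE = 130 ∩ CE · BD = -238/3]
2. C_y = 16/3  [CD · BE = 130 ∩ CE · BD = -238/3]
   → C = (44/3, 16/3)
3. A_x = -56/3  [EC ∥ AD ∩ CD ∥ EA]
4. A_y = -16/3  [EC ∥ AD ∩ CD ∥ EA]
   → A = (-56/3, -16/3)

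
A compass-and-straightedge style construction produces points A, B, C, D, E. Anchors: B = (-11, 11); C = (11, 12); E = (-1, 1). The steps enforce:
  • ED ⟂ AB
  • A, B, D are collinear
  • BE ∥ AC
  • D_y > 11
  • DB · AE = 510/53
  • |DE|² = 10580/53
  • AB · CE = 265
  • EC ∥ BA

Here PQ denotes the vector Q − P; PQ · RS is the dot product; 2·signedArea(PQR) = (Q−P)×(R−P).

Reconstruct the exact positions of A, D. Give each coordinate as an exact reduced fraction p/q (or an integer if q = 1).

1. A_x = 1  [BE ∥ AC ∩ EC ∥ BA]
2. A_y = 22  [BE ∥ AC ∩ EC ∥ BA]
   → A = (1, 22)
3. D_x = -559/53  [A, B, D are collinear ∩ ED ⟂ AB]
4. D_y = 605/53  [A, B, D are collinear ∩ ED ⟂ AB]
   → D = (-559/53, 605/53)

A = (1, 22)
D = (-559/53, 605/53)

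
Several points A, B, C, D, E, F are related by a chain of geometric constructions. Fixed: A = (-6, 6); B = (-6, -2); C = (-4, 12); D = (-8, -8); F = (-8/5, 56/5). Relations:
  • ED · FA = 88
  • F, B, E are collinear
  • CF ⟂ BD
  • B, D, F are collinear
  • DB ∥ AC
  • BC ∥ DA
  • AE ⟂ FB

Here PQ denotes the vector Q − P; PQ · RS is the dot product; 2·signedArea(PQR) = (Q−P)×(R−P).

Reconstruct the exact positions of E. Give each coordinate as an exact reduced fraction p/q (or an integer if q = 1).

E = (-18/5, 26/5)

1. E_x = -18/5  [F, B, E are collinear ∩ AE ⟂ FB]
2. E_y = 26/5  [F, B, E are collinear ∩ AE ⟂ FB]
   → E = (-18/5, 26/5)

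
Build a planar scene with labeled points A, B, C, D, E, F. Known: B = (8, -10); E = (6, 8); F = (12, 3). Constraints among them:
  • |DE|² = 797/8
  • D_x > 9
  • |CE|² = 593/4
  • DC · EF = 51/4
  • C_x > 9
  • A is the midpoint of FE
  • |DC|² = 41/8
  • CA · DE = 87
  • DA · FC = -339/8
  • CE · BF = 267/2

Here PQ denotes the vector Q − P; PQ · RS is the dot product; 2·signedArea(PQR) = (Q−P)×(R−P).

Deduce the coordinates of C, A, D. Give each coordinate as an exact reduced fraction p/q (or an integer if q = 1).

A = (9, 11/2)
C = (10, -7/2)
D = (39/4, -5/4)

1. C_x = 10  [line -4·x + -13·y + -11/2 = 0 ∩ |CE|² = 593/4]
2. C_y = -7/2  [line -4·x + -13·y + -11/2 = 0 ∩ |CE|² = 593/4]
   → C = (10, -7/2)
3. A_x = 9  [A is the midpoint of FE]
4. A_y = 11/2  [A is the midpoint of FE]
   → A = (9, 11/2)
5. D_x = 39/4  [CA · DE = 87 ∩ DA · FC = -339/8]
6. D_y = -5/4  [CA · DE = 87 ∩ DA · FC = -339/8]
   → D = (39/4, -5/4)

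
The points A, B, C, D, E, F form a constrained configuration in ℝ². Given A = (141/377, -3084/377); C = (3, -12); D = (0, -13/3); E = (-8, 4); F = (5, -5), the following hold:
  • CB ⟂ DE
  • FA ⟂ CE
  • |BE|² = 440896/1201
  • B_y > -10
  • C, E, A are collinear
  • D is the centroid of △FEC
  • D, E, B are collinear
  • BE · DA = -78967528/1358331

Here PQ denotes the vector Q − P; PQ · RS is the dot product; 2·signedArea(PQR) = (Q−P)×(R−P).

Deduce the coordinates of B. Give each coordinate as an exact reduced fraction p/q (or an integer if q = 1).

1. B_x = 6328/1201  [D, E, B are collinear ∩ CB ⟂ DE]
2. B_y = -11796/1201  [D, E, B are collinear ∩ CB ⟂ DE]
   → B = (6328/1201, -11796/1201)

B = (6328/1201, -11796/1201)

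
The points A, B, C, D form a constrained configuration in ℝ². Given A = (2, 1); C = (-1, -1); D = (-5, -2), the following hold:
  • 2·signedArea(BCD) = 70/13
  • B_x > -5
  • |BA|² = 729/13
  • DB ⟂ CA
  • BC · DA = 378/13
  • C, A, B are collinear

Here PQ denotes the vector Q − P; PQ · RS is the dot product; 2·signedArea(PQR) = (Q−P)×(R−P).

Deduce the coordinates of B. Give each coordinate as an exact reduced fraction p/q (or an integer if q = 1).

B = (-55/13, -41/13)

1. B_x = -55/13  [C, A, B are collinear ∩ DB ⟂ CA]
2. B_y = -41/13  [C, A, B are collinear ∩ DB ⟂ CA]
   → B = (-55/13, -41/13)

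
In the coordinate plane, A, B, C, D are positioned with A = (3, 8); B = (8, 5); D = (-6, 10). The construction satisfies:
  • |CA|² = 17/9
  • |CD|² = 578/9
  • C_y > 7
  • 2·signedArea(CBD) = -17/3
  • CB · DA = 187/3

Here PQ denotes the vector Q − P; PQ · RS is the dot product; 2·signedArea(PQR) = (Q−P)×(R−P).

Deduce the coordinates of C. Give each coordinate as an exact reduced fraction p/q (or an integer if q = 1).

C = (5/3, 23/3)

1. C_x = 5/3  [CB · DA = 187/3 ∩ 2·signedArea(CBD) = -17/3]
2. C_y = 23/3  [CB · DA = 187/3 ∩ 2·signedArea(CBD) = -17/3]
   → C = (5/3, 23/3)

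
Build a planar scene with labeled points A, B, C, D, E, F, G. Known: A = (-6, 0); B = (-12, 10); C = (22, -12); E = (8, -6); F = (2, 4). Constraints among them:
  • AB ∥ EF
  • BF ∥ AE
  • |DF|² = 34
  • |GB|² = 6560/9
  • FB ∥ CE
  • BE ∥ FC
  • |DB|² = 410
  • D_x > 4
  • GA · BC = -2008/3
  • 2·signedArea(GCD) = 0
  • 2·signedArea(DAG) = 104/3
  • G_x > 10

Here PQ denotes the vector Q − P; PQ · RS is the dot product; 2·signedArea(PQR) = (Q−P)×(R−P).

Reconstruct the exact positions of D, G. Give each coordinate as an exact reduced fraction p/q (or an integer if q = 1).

1. G_x = 32/3  [line -34·x + 22·y + 1396/3 = 0 ∩ |GB|² = 6560/9]
2. G_y = -14/3  [line -34·x + 22·y + 1396/3 = 0 ∩ |GB|² = 6560/9]
   → G = (32/3, -14/3)
3. D_x = 5  [2·signedArea(DAG) = 104/3 ∩ 2·signedArea(GCD) = 0]
4. D_y = -1  [2·signedArea(DAG) = 104/3 ∩ 2·signedArea(GCD) = 0]
   → D = (5, -1)

D = (5, -1)
G = (32/3, -14/3)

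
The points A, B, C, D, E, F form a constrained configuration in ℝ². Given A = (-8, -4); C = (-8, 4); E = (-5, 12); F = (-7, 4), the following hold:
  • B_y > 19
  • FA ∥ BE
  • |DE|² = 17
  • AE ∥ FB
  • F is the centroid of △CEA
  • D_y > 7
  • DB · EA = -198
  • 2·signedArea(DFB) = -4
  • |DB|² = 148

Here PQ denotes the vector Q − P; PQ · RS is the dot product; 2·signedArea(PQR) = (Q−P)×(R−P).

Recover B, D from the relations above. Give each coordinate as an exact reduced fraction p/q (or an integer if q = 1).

1. B_x = -4  [FA ∥ BE ∩ AE ∥ FB]
2. B_y = 20  [FA ∥ BE ∩ AE ∥ FB]
   → B = (-4, 20)
3. D_x = -6  [2·signedArea(DFB) = -4 ∩ DB · EA = -198]
4. D_y = 8  [2·signedArea(DFB) = -4 ∩ DB · EA = -198]
   → D = (-6, 8)

B = (-4, 20)
D = (-6, 8)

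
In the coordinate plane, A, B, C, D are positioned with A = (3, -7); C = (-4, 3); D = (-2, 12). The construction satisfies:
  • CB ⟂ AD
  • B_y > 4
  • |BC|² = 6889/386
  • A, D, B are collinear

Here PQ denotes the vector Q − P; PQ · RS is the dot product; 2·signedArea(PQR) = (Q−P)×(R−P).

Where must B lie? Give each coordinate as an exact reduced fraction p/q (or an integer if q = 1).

B = (33/386, 1573/386)

1. B_x = 33/386  [A, D, B are collinear ∩ CB ⟂ AD]
2. B_y = 1573/386  [A, D, B are collinear ∩ CB ⟂ AD]
   → B = (33/386, 1573/386)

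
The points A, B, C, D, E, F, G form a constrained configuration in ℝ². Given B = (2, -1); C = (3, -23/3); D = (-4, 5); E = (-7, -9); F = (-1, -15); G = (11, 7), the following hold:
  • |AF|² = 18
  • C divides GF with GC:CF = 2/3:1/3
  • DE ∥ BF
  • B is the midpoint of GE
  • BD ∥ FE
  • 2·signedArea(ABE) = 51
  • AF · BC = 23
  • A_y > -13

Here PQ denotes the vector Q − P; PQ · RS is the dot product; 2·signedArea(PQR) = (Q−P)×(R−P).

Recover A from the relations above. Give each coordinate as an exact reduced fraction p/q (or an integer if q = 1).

A = (-4, -12)

1. A_x = -4  [AF · BC = 23 ∩ 2·signedArea(ABE) = 51]
2. A_y = -12  [AF · BC = 23 ∩ 2·signedArea(ABE) = 51]
   → A = (-4, -12)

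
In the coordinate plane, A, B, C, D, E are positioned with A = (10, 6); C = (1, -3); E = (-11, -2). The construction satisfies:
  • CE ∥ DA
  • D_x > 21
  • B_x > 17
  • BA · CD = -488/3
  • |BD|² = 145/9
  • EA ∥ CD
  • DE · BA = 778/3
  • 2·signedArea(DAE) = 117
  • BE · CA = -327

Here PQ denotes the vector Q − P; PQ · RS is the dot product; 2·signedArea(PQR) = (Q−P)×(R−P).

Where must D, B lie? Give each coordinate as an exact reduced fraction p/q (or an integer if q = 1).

1. D_x = 22  [CE ∥ DA ∩ EA ∥ CD]
2. D_y = 5  [CE ∥ DA ∩ EA ∥ CD]
   → D = (22, 5)
3. B_x = 18  [BA · CD = -488/3 ∩ BE · CA = -327]
4. B_y = 16/3  [BA · CD = -488/3 ∩ BE · CA = -327]
   → B = (18, 16/3)

B = (18, 16/3)
D = (22, 5)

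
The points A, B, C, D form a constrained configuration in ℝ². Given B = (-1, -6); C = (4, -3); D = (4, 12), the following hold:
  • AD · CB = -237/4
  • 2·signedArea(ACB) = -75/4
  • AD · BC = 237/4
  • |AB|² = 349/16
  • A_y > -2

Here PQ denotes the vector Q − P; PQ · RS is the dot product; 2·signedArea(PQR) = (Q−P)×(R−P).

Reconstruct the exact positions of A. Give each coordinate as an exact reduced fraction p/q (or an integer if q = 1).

A = (1/4, -3/2)

1. A_x = 1/4  [AD · CB = -237/4 ∩ 2·signedArea(ACB) = -75/4]
2. A_y = -3/2  [AD · CB = -237/4 ∩ 2·signedArea(ACB) = -75/4]
   → A = (1/4, -3/2)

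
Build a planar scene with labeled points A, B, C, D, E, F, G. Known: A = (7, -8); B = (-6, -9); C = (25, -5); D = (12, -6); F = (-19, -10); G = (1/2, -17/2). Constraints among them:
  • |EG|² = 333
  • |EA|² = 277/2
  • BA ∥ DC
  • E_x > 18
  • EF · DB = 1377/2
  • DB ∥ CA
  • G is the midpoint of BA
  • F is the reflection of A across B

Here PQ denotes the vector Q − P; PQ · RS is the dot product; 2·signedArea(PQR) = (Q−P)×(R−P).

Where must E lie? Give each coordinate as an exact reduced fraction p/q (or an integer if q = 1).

1. E_x = 37/2  [line 18·x + 3·y + -633/2 = 0 ∩ |EG|² = 333]
2. E_y = -11/2  [line 18·x + 3·y + -633/2 = 0 ∩ |EG|² = 333]
   → E = (37/2, -11/2)

E = (37/2, -11/2)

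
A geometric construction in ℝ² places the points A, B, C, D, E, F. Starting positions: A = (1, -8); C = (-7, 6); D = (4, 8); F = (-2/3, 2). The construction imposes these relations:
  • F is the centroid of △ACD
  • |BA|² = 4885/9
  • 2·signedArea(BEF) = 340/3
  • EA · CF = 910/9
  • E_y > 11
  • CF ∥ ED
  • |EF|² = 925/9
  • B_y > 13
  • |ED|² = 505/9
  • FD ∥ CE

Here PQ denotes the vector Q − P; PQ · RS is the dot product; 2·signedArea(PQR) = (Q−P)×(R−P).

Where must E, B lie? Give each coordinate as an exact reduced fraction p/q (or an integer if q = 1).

B = (26/3, 14)
E = (-7/3, 12)

1. E_x = -7/3  [CF ∥ ED ∩ FD ∥ CE]
2. E_y = 12  [CF ∥ ED ∩ FD ∥ CE]
   → E = (-7/3, 12)
3. B_x = 26/3  [line 10·x + 5/3·y + -110 = 0 ∩ |BA|² = 4885/9]
4. B_y = 14  [line 10·x + 5/3·y + -110 = 0 ∩ |BA|² = 4885/9]
   → B = (26/3, 14)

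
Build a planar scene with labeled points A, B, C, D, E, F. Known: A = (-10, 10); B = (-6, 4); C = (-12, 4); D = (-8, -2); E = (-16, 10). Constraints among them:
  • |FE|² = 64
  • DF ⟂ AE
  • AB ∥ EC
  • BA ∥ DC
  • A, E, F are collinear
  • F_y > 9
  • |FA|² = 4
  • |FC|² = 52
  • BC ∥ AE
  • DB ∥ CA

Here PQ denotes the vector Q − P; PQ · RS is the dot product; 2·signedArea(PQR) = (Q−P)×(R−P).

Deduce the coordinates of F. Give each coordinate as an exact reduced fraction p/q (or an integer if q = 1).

1. F_x = -8  [A, E, F are collinear ∩ DF ⟂ AE]
2. F_y = 10  [A, E, F are collinear ∩ DF ⟂ AE]
   → F = (-8, 10)

F = (-8, 10)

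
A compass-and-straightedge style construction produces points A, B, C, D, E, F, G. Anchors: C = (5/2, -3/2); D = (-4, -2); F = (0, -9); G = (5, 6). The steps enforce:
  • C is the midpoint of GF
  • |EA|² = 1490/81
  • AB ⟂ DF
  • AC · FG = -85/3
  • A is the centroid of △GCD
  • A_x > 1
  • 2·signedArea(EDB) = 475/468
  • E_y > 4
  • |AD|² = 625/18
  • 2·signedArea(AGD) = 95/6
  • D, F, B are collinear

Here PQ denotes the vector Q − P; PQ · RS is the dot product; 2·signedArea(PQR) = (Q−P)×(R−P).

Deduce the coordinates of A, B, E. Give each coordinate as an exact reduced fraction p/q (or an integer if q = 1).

1. A_x = 7/6  [A is the centroid of △GCD]
2. A_y = 5/6  [A is the centroid of △GCD]
   → A = (7/6, 5/6)
3. B_x = -154/39  [D, F, B are collinear ∩ AB ⟂ DF]
4. B_y = -163/78  [D, F, B are collinear ∩ AB ⟂ DF]
   → B = (-154/39, -163/78)
5. E_x = 67/18  [line 7/78·x + 2/39·y + -259/468 = 0 ∩ |EA|² = 1490/81]
6. E_y = 77/18  [line 7/78·x + 2/39·y + -259/468 = 0 ∩ |EA|² = 1490/81]
   → E = (67/18, 77/18)

A = (7/6, 5/6)
B = (-154/39, -163/78)
E = (67/18, 77/18)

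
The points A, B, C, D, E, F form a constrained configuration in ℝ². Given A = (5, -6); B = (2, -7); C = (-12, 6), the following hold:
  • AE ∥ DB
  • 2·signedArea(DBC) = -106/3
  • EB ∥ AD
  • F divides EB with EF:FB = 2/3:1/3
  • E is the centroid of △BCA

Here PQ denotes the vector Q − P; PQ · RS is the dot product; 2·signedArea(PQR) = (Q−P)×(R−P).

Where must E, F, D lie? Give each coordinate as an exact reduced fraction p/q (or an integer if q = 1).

1. E_x = -5/3  [E is the centroid of △BCA]
2. E_y = -7/3  [E is the centroid of △BCA]
   → E = (-5/3, -7/3)
3. F_x = 7/9  [F divides EB with EF:FB = 2/3:1/3]
4. F_y = -49/9  [F divides EB with EF:FB = 2/3:1/3]
   → F = (7/9, -49/9)
5. D_x = 26/3  [AE ∥ DB ∩ EB ∥ AD]
6. D_y = -32/3  [AE ∥ DB ∩ EB ∥ AD]
   → D = (26/3, -32/3)

D = (26/3, -32/3)
E = (-5/3, -7/3)
F = (7/9, -49/9)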